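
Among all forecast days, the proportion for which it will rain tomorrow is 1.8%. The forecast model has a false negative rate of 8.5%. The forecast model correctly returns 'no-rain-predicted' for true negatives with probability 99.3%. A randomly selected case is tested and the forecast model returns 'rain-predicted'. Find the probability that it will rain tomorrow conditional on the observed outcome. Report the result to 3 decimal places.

Let H be the event that it will rain tomorrow. P(H) = 0.018, so P(¬H) = 0.982. With E the 'rain-predicted' result, P(E|H) = 0.915 and P(E|¬H) = 0.007.
P(E) = 0.915·0.018 + 0.007·0.982 = 0.016470 + 0.0068740 = 0.023344.
By Bayes' theorem, P(H|E) = 0.016470 / 0.023344 = 0.706.

P(H | E) ≈ 0.706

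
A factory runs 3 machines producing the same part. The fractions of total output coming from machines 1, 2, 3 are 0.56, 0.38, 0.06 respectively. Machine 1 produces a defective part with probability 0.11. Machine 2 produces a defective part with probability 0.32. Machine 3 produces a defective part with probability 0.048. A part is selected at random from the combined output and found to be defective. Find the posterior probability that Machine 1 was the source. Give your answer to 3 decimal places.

Posterior probability ≈ 0.331

Tabulate prior·likelihood by source: [1] prior 0.56, lik 0.11, product 0.06160; [2] prior 0.38, lik 0.32, product 0.1216; [3] prior 0.06, lik 0.048, product 0.002880.
Normalizing constant = 0.18608; the posterior for Machine 1 is its product over the sum, 0.06160/0.18608 = 0.331.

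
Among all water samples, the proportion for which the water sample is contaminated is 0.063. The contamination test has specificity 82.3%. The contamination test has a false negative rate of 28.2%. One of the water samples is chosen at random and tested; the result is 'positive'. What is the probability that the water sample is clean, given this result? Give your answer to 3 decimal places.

P(¬H | E) ≈ 0.786

Let H be the event that the water sample is contaminated. P(H) = 0.063, so P(¬H) = 0.937. With E the 'positive' result, P(E|H) = 0.718 and P(E|¬H) = 0.177.
P(E) = 0.718·0.063 + 0.177·0.937 = 0.045234 + 0.16585 = 0.21108.
By Bayes' theorem, P(H|E) = 0.045234 / 0.21108 = 0.214. Hence P(¬H|E) = 1 − 0.214 = 0.786.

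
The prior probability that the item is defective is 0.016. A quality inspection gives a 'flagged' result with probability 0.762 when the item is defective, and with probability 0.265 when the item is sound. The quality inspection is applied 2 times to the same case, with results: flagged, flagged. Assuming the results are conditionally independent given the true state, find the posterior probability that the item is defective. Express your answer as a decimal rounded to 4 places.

Posterior P(H) ≈ 0.1185

With H the event that the item is defective, the joint likelihood of the observed sequence is P(data|H) = 0.762·0.762 = 0.58064 and P(data|¬H) = 0.265·0.265 = 0.070225.
Bayes: P(H|data) = 0.016·0.58064 / (0.016·0.58064 + 0.984·0.070225) = 0.0092903/0.078392 = 0.1185.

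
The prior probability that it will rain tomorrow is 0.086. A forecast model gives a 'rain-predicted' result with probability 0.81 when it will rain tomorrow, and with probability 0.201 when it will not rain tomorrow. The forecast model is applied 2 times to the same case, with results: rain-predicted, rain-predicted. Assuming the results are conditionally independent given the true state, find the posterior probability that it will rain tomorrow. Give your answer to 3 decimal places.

Posterior P(H) ≈ 0.604

Let H be the event that it will rain tomorrow; start with P(H) = 0.086. P('rain-predicted'|H) = 0.81, P('rain-predicted'|¬H) = 0.201.
Update on result 1 ('rain-predicted'): P(H) ← 0.81·0.0860 / (0.81·0.0860 + 0.201·0.9140) = 0.069660/0.25337 = 0.2749.
Update on result 2 ('rain-predicted'): P(H) ← 0.81·0.2749 / (0.81·0.2749 + 0.201·0.7251) = 0.22269/0.36843 = 0.6044.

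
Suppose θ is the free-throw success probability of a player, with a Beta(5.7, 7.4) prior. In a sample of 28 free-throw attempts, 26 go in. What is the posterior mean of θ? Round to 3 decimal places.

Observing 26 successes and 2 failures updates Beta(5.7, 7.4) by adding the success and failure counts to the two shape parameters: α = 5.7+26 = 31.7, β = 7.4+2 = 9.4.
E[θ | data] = 31.7/(31.7+9.4) = 0.771.

Posterior mean ≈ 0.771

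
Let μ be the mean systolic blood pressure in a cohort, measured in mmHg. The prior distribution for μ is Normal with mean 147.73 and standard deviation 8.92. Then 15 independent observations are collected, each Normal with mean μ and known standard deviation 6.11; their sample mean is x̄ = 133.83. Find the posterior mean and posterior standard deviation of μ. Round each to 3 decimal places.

Posterior mean ≈ 134.252; posterior SD ≈ 1.553

With known σ, the Normal prior is conjugate. Weight on the data is w = (n/σ²)/(n/σ² + 1/τ₀²) = 0.401799/(0.401799+0.0125681) = 0.96967.
Posterior mean = w·x̄ + (1−w)·μ₀ = 0.96967·133.83 + 0.030331·147.73 = 134.252. Posterior variance = 1/(0.401799+0.0125681) = 2.41332, so SD = 1.553.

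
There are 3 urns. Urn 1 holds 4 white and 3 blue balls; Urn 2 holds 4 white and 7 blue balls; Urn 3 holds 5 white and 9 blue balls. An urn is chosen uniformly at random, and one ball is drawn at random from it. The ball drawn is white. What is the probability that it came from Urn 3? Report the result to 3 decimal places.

P(white|Urn 1) = 0.5714; P(white|Urn 2) = 0.3636; P(white|Urn 3) = 0.3571.
Prior × likelihood for each source: 0.333333·0.5714=0.1905, 0.333333·0.3636=0.1212, 0.333333·0.3571=0.1190. Summing gives P(white) = 0.43074.
P(Urn 3 | white) = 0.1190 / 0.43074 = 0.276.

Posterior probability ≈ 0.276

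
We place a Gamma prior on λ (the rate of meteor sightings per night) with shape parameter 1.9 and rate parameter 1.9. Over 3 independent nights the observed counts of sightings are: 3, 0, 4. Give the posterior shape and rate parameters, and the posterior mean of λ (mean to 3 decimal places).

Total count ∑xᵢ = 7 over n = 3 nights.
Gamma is conjugate to the Poisson likelihood: posterior is Gamma(shape = 1.9+7 = 8.9, rate = 1.9+3 = 4.9).
Posterior mean = shape/rate = 8.9/4.9 = 1.816.

Posterior: Gamma(shape=8.9, rate=4.9); mean ≈ 1.816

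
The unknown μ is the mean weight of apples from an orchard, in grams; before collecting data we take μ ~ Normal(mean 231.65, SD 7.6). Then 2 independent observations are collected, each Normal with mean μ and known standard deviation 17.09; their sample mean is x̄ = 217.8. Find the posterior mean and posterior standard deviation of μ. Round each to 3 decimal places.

Posterior mean ≈ 227.725; posterior SD ≈ 6.433

Prior precision 1/τ₀² = 1/7.6² = 0.0173130; data precision n/σ² = 2/17.09² = 0.00684772.
Posterior precision = 0.0173130 + 0.00684772 = 0.0241607, giving posterior SD = 1/√0.0241607 = 6.433.
Posterior mean = (0.0173130·231.65 + 0.00684772·217.8) / 0.0241607 = 227.725.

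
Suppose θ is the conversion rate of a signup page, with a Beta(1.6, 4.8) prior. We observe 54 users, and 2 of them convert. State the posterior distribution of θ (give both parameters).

Posterior: Beta(3.6, 56.8)

The binomial likelihood is conjugate to the Beta prior: with 2 successes and 52 failures, the posterior is Beta(1.6+2, 4.8+52) = Beta(3.6, 56.8).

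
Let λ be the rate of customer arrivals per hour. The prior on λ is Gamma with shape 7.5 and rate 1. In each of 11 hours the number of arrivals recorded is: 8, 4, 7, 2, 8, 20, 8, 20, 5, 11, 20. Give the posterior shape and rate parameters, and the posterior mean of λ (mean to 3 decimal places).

The Poisson likelihood adds the total count to the shape and the number of exposure periods to the rate. Here ∑xᵢ = 113 and n = 11, so shape 7.5→120.5 and rate 1→12.
E[λ | data] = 120.5/12 = 10.042.

Posterior: Gamma(shape=120.5, rate=12); mean ≈ 10.042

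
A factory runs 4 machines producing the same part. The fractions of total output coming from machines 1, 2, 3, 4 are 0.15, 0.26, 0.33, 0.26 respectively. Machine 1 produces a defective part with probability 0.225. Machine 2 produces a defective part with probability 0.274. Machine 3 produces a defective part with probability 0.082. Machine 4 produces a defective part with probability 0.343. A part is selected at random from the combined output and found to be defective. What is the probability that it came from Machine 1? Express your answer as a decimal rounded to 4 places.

P(defective|M1) = 0.225; P(defective|M2) = 0.274; P(defective|M3) = 0.082; P(defective|M4) = 0.343.
Prior × likelihood for each source: 0.15·0.225=0.03375, 0.26·0.274=0.07124, 0.33·0.082=0.02706, 0.26·0.343=0.08918. Summing gives P(defective) = 0.22123.
P(Machine 1 | defective) = 0.03375 / 0.22123 = 0.1526.

Posterior probability ≈ 0.1526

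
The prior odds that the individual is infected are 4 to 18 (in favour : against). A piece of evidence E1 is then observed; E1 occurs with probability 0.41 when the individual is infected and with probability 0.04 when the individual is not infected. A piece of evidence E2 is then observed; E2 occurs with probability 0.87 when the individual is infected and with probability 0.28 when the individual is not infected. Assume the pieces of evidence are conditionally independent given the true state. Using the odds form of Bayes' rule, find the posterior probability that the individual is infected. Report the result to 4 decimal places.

Posterior probability ≈ 0.8762

Prior odds = 4/18 = 0.22222. In log-odds, ln(0.22222) = -1.5041.
Add log likelihood ratios: ln(10.250) + ln(3.1071) = 3.4610.
Posterior log-odds = 1.9569, so posterior odds = exp(1.9569) = 7.0774. Converting, P(H|E) = 7.0774/8.0774 = 0.8762.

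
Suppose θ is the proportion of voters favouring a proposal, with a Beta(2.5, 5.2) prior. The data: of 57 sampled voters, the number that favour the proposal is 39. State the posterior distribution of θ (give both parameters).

Posterior: Beta(41.5, 23.2)

The binomial likelihood is conjugate to the Beta prior: with 39 successes and 18 failures, the posterior is Beta(2.5+39, 5.2+18) = Beta(41.5, 23.2).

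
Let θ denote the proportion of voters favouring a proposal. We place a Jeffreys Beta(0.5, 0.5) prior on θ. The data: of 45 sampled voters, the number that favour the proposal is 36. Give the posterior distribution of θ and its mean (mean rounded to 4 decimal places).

The binomial likelihood is conjugate to the Beta prior: with 36 successes and 9 failures, the posterior is Beta(0.5+36, 0.5+9) = Beta(36.5, 9.5).
Posterior mean = α/(α+β) = 36.5/46 = 0.7935.

Posterior: Beta(36.5, 9.5); mean ≈ 0.7935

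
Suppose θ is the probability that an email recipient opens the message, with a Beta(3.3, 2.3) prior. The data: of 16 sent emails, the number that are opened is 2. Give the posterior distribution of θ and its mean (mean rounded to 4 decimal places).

Posterior: Beta(5.3, 16.3); mean ≈ 0.2454

The binomial likelihood is conjugate to the Beta prior: with 2 successes and 14 failures, the posterior is Beta(3.3+2, 2.3+14) = Beta(5.3, 16.3).
Posterior mean = α/(α+β) = 5.3/21.6 = 0.2454.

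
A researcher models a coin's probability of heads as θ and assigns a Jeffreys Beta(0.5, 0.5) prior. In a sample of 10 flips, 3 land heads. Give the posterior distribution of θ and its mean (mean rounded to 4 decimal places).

Observing 3 successes and 7 failures updates Beta(0.5, 0.5) by adding the success and failure counts to the two shape parameters: α = 0.5+3 = 3.5, β = 0.5+7 = 7.5.
Posterior mean = α/(α+β) = 3.5/11 = 0.3182.

Posterior: Beta(3.5, 7.5); mean ≈ 0.3182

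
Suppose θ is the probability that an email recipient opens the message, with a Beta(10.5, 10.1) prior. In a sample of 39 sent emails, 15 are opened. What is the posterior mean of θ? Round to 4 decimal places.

Observing 15 successes and 24 failures updates Beta(10.5, 10.1) by adding the success and failure counts to the two shape parameters: α = 10.5+15 = 25.5, β = 10.1+24 = 34.1.
Posterior mean = α/(α+β) = 25.5/59.6 = 0.4279.

Posterior mean ≈ 0.4279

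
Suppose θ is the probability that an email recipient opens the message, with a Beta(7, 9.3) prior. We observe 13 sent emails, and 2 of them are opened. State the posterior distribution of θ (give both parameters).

Posterior: Beta(9, 20.3)

Observing 2 successes and 11 failures updates Beta(7, 9.3) by adding the success and failure counts to the two shape parameters: α = 7+2 = 9, β = 9.3+11 = 20.3.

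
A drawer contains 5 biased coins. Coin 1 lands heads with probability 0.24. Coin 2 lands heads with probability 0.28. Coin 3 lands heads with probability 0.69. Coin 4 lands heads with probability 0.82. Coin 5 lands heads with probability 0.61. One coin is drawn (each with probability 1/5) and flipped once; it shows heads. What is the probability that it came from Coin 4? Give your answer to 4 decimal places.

Tabulate prior·likelihood by source: [1] prior 0.2, lik 0.24, product 0.04800; [2] prior 0.2, lik 0.28, product 0.05600; [3] prior 0.2, lik 0.69, product 0.1380; [4] prior 0.2, lik 0.82, product 0.1640; [5] prior 0.2, lik 0.61, product 0.1220.
Normalizing constant = 0.52800; the posterior for Coin 4 is its product over the sum, 0.1640/0.52800 = 0.3106.

Posterior probability ≈ 0.3106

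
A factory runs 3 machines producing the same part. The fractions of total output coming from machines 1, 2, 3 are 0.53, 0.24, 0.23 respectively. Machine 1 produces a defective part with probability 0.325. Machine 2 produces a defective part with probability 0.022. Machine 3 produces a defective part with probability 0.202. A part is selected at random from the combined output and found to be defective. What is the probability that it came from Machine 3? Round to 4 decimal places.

Posterior probability ≈ 0.2074

Tabulate prior·likelihood by source: [1] prior 0.53, lik 0.325, product 0.1723; [2] prior 0.24, lik 0.022, product 0.005280; [3] prior 0.23, lik 0.202, product 0.04646.
Normalizing constant = 0.22399; the posterior for Machine 3 is its product over the sum, 0.04646/0.22399 = 0.2074.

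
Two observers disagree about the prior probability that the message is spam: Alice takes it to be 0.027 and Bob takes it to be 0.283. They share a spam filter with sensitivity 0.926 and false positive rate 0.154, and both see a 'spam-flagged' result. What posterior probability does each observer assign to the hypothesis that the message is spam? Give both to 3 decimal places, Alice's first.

P('+'|H) = 0.926, P('+'|¬H) = 0.154.
Alice: numerator 0.926·0.027 = 0.025002; evidence = 0.025002+0.154·0.973 = 0.17484; posterior = 0.143.
Bob: numerator 0.926·0.283 = 0.26206; evidence = 0.26206+0.154·0.717 = 0.37248; posterior = 0.704.

Alice: 0.143; Bob: 0.704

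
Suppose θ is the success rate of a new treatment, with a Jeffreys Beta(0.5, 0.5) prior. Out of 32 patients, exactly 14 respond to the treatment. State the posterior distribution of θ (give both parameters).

Observing 14 successes and 18 failures updates Beta(0.5, 0.5) by adding the success and failure counts to the two shape parameters: α = 0.5+14 = 14.5, β = 0.5+18 = 18.5.

Posterior: Beta(14.5, 18.5)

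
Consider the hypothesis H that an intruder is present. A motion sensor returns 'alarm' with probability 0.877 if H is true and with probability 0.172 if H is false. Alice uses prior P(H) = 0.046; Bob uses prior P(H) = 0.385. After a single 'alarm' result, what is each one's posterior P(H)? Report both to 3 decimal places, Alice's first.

Alice: 0.197; Bob: 0.761

The likelihood ratio for an 'alarm' result is 0.877/0.172 = 5.0988.
Alice: prior odds 0.046/0.954 = 0.048218; posterior odds 0.24586; posterior probability 0.197.
Bob: prior odds 0.385/0.615 = 0.62602; posterior odds 3.1920; posterior probability 0.761.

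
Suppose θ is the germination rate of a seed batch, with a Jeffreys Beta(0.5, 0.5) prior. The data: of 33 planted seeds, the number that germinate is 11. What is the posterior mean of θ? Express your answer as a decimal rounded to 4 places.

Posterior mean ≈ 0.3382

The binomial likelihood is conjugate to the Beta prior: with 11 successes and 22 failures, the posterior is Beta(0.5+11, 0.5+22) = Beta(11.5, 22.5).
Posterior mean = α/(α+β) = 11.5/34 = 0.3382.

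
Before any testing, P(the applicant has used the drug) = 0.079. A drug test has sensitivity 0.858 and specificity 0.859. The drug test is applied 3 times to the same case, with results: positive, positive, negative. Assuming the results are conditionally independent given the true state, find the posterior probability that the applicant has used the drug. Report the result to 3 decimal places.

With H the event that the applicant has used the drug, the joint likelihood of the observed sequence is P(data|H) = 0.858·0.858·0.142 = 0.10454 and P(data|¬H) = 0.141·0.141·0.859 = 0.017078.
Bayes: P(H|data) = 0.079·0.10454 / (0.079·0.10454 + 0.921·0.017078) = 0.0082583/0.023987 = 0.3443.

Posterior P(H) ≈ 0.344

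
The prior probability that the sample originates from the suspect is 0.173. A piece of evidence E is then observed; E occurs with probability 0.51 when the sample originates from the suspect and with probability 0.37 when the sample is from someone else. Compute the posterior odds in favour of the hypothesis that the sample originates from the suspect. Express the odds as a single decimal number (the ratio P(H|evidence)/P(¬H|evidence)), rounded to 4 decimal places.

Posterior odds ≈ 0.2883

Prior odds = 0.173/(1−0.173) = 0.20919.
Likelihood ratio for E = 0.51/0.37 = 1.3784.
Posterior odds = prior odds × LR = 0.28834.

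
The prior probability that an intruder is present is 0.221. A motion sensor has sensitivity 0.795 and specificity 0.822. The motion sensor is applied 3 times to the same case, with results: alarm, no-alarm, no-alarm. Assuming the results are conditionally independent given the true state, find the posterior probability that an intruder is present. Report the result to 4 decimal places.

Posterior P(H) ≈ 0.0731

With H the event that an intruder is present, the joint likelihood of the observed sequence is P(data|H) = 0.795·0.205·0.205 = 0.033410 and P(data|¬H) = 0.178·0.822·0.822 = 0.12027.
Bayes: P(H|data) = 0.221·0.033410 / (0.221·0.033410 + 0.779·0.12027) = 0.0073836/0.10108 = 0.0731.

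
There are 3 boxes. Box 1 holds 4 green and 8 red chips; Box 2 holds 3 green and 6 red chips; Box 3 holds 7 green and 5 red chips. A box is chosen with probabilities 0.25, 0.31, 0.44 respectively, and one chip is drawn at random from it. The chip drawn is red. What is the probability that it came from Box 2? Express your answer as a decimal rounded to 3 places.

Tabulate prior·likelihood by source: [1] prior 0.25, lik 0.6667, product 0.1667; [2] prior 0.31, lik 0.6667, product 0.2067; [3] prior 0.44, lik 0.4167, product 0.1833.
Normalizing constant = 0.55667; the posterior for Box 2 is its product over the sum, 0.2067/0.55667 = 0.371.

Posterior probability ≈ 0.371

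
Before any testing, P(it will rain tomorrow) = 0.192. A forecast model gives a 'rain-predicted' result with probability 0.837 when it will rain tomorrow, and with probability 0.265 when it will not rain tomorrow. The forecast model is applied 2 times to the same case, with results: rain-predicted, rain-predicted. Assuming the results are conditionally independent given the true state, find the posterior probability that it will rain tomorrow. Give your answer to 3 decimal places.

With H the event that it will rain tomorrow, the joint likelihood of the observed sequence is P(data|H) = 0.837·0.837 = 0.70057 and P(data|¬H) = 0.265·0.265 = 0.070225.
Bayes: P(H|data) = 0.192·0.70057 / (0.192·0.70057 + 0.808·0.070225) = 0.13451/0.19125 = 0.7033.

Posterior P(H) ≈ 0.703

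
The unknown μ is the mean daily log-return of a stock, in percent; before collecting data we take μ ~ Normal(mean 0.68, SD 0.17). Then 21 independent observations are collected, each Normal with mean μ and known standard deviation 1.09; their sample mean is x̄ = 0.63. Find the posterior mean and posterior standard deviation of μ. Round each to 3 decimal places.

Posterior mean ≈ 0.663; posterior SD ≈ 0.138

With known σ, the Normal prior is conjugate. Weight on the data is w = (n/σ²)/(n/σ² + 1/τ₀²) = 17.6753/(17.6753+34.6021) = 0.33811.
Posterior mean = w·x̄ + (1−w)·μ₀ = 0.33811·0.63 + 0.66189·0.68 = 0.663. Posterior variance = 1/(17.6753+34.6021) = 0.0191287, so SD = 0.138.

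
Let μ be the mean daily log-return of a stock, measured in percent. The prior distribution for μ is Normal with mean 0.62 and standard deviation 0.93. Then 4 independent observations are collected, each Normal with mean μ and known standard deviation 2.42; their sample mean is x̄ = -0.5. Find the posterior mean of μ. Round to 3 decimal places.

Posterior mean ≈ 0.204

With known σ, the Normal prior is conjugate. Weight on the data is w = (n/σ²)/(n/σ² + 1/τ₀²) = 0.683013/(0.683013+1.15620) = 0.37136.
Posterior mean = w·x̄ + (1−w)·μ₀ = 0.37136·-0.5 + 0.62864·0.62 = 0.204.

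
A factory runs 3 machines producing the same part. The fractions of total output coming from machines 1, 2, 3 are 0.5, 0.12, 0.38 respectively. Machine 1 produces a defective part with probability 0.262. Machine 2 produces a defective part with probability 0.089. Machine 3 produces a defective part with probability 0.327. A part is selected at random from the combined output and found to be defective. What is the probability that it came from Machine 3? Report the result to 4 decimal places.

P(defective|M1) = 0.262; P(defective|M2) = 0.089; P(defective|M3) = 0.327.
Prior × likelihood for each source: 0.5·0.262=0.1310, 0.12·0.089=0.01068, 0.38·0.327=0.1243. Summing gives P(defective) = 0.26594.
P(Machine 3 | defective) = 0.1243 / 0.26594 = 0.4672.

Posterior probability ≈ 0.4672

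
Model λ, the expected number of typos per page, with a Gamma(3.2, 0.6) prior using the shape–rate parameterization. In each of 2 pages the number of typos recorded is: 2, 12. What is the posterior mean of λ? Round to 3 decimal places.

Posterior mean ≈ 6.615

The Poisson likelihood adds the total count to the shape and the number of exposure periods to the rate. Here ∑xᵢ = 14 and n = 2, so shape 3.2→17.2 and rate 0.6→2.6.
E[λ | data] = 17.2/2.6 = 6.615.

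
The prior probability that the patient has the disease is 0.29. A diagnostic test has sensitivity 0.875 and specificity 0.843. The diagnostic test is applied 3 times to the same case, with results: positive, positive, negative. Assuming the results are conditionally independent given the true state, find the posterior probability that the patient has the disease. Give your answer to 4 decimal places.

Posterior P(H) ≈ 0.6529

With H the event that the patient has the disease, the joint likelihood of the observed sequence is P(data|H) = 0.875·0.875·0.125 = 0.095703 and P(data|¬H) = 0.157·0.157·0.843 = 0.020779.
Bayes: P(H|data) = 0.29·0.095703 / (0.29·0.095703 + 0.71·0.020779) = 0.027754/0.042507 = 0.6529.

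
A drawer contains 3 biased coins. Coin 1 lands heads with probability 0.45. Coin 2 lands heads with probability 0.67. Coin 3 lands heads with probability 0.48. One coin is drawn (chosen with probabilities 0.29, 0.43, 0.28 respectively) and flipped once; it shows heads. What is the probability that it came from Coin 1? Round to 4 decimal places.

P(heads|C1) = 0.45; P(heads|C2) = 0.67; P(heads|C3) = 0.48.
Prior × likelihood for each source: 0.29·0.45=0.1305, 0.43·0.67=0.2881, 0.28·0.48=0.1344. Summing gives P(heads) = 0.55300.
P(Coin 1 | heads) = 0.1305 / 0.55300 = 0.2360.

Posterior probability ≈ 0.2360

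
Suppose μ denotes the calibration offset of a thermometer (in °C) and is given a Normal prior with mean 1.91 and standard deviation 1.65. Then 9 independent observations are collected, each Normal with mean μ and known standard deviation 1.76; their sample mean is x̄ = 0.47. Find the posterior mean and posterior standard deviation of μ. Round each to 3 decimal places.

Posterior mean ≈ 0.632; posterior SD ≈ 0.553

Prior precision 1/τ₀² = 1/1.65² = 0.367309; data precision n/σ² = 9/1.76² = 2.90548.
Posterior precision = 0.367309 + 2.90548 = 3.27278, giving posterior SD = 1/√3.27278 = 0.553.
Posterior mean = (0.367309·1.91 + 2.90548·0.47) / 3.27278 = 0.632.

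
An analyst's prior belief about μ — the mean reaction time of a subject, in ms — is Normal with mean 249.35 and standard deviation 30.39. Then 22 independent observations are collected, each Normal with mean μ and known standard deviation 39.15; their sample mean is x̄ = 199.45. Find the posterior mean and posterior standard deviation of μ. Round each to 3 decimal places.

With known σ, the Normal prior is conjugate. Weight on the data is w = (n/σ²)/(n/σ² + 1/τ₀²) = 0.0143535/(0.0143535+0.00108278) = 0.92986.
Posterior mean = w·x̄ + (1−w)·μ₀ = 0.92986·199.45 + 0.070145·249.35 = 202.950. Posterior variance = 1/(0.0143535+0.00108278) = 64.7823, so SD = 8.049.

Posterior mean ≈ 202.950; posterior SD ≈ 8.049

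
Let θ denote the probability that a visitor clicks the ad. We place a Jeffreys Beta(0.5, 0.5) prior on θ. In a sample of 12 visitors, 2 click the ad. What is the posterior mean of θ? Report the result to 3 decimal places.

The binomial likelihood is conjugate to the Beta prior: with 2 successes and 10 failures, the posterior is Beta(0.5+2, 0.5+10) = Beta(2.5, 10.5).
E[θ | data] = 2.5/(2.5+10.5) = 0.192.

Posterior mean ≈ 0.192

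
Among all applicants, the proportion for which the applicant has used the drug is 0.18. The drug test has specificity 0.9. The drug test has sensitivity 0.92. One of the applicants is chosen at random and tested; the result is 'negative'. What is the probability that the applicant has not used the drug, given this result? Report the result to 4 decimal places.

P(¬H | E) ≈ 0.9809

Write H for 'the applicant has used the drug'. Prior odds H:¬H = 0.18/0.82 = 0.21951. For the 'negative' outcome, the likelihood ratio is 0.08/0.9 = 0.088889.
Posterior odds = 0.21951 × 0.088889 = 0.019512, so P(H|E) = 0.019512/(1+0.019512) = 0.0191. Then P(¬H|E) = 1 − 0.0191 = 0.9809.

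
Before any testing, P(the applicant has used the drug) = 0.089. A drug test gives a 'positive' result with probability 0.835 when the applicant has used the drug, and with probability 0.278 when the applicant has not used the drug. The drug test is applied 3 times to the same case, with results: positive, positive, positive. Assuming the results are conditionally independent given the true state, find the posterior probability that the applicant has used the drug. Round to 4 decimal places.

Posterior P(H) ≈ 0.7258

With H the event that the applicant has used the drug, the joint likelihood of the observed sequence is P(data|H) = 0.835·0.835·0.835 = 0.58218 and P(data|¬H) = 0.278·0.278·0.278 = 0.021485.
Bayes: P(H|data) = 0.089·0.58218 / (0.089·0.58218 + 0.911·0.021485) = 0.051814/0.071387 = 0.7258.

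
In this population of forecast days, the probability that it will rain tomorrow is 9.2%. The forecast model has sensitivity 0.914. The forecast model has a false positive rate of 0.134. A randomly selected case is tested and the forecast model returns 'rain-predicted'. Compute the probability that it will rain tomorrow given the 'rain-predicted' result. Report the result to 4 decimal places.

Let H be the event that it will rain tomorrow. P(H) = 0.092, so P(¬H) = 0.908. With E the 'rain-predicted' result, P(E|H) = 0.914 and P(E|¬H) = 0.134.
P(E) = 0.914·0.092 + 0.134·0.908 = 0.084088 + 0.12167 = 0.20576.
By Bayes' theorem, P(H|E) = 0.084088 / 0.20576 = 0.4087.

P(H | E) ≈ 0.4087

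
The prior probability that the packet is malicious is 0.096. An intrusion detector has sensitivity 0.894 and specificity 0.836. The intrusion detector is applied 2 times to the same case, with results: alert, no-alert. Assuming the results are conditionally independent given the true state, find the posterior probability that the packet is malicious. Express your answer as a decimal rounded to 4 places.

Posterior P(H) ≈ 0.0684

Let H be the event that the packet is malicious; start with P(H) = 0.096. P('alert'|H) = 0.894, P('alert'|¬H) = 0.164.
Update on result 1 ('alert'): P(H) ← 0.894·0.0960 / (0.894·0.0960 + 0.164·0.9040) = 0.085824/0.23408 = 0.3666.
Update on result 2 ('no-alert'): P(H) ← 0.106·0.3666 / (0.106·0.3666 + 0.836·0.6334) = 0.038864/0.56835 = 0.0684.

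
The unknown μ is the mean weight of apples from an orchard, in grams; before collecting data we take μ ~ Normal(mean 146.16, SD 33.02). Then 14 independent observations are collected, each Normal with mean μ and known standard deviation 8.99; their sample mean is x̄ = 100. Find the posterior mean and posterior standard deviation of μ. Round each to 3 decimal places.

Posterior mean ≈ 100.243; posterior SD ≈ 2.396

Prior precision 1/τ₀² = 1/33.02² = 0.00091716; data precision n/σ² = 14/8.99² = 0.173224.
Posterior precision = 0.00091716 + 0.173224 = 0.174141, giving posterior SD = 1/√0.174141 = 2.396.
Posterior mean = (0.00091716·146.16 + 0.173224·100) / 0.174141 = 100.243.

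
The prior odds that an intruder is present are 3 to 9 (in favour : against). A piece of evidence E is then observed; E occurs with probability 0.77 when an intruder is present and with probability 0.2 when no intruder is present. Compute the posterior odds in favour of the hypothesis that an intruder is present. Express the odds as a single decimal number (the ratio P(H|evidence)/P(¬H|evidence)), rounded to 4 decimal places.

Posterior odds ≈ 1.2833

Prior odds = 3/9 = 0.33333. In log-odds, ln(0.33333) = -1.0986.
Add log likelihood ratio: ln(3.8500) = 1.3481.
Posterior log-odds = 0.24946, so posterior odds = exp(0.24946) = 1.2833.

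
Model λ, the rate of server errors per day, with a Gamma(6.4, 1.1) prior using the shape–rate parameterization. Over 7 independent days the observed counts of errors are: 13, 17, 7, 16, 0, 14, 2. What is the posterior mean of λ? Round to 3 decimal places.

Total count ∑xᵢ = 69 over n = 7 days.
Gamma is conjugate to the Poisson likelihood: posterior is Gamma(shape = 6.4+69 = 75.4, rate = 1.1+7 = 8.1).
E[λ | data] = 75.4/8.1 = 9.309.

Posterior mean ≈ 9.309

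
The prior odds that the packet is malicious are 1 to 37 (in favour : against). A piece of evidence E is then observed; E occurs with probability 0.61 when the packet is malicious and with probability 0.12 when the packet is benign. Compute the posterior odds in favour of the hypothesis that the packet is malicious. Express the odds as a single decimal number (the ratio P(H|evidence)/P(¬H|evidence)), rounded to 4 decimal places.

Prior odds = 1/37 = 0.027027. In log-odds, ln(0.027027) = -3.6109.
Add log likelihood ratio: ln(5.0833) = 1.6260.
Posterior log-odds = -1.9850, so posterior odds = exp(-1.9850) = 0.13739.

Posterior odds ≈ 0.1374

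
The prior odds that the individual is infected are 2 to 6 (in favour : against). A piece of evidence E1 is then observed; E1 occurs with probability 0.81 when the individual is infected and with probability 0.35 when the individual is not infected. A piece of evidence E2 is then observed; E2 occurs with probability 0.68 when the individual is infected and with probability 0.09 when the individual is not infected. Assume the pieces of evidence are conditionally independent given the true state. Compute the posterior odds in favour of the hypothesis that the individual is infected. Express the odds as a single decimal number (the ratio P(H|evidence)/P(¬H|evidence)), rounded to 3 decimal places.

Posterior odds ≈ 5.829

Prior odds = 2/6 = 0.33333.
Likelihood ratio for E1 = 0.81/0.35 = 2.3143.
Likelihood ratio for E2 = 0.68/0.09 = 7.5556.
Posterior odds = prior odds × LR₁ × LR₂ = 5.8286.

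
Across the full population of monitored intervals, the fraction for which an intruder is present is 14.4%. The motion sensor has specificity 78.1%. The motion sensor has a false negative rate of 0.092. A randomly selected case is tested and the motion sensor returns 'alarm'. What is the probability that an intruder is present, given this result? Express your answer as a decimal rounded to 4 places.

P(H | E) ≈ 0.4109

Let H be the event that an intruder is present. P(H) = 0.144, so P(¬H) = 0.856. With E the 'alarm' result, P(E|H) = 0.908 and P(E|¬H) = 0.219.
P(E) = 0.908·0.144 + 0.219·0.856 = 0.13075 + 0.18746 = 0.31822.
By Bayes' theorem, P(H|E) = 0.13075 / 0.31822 = 0.4109.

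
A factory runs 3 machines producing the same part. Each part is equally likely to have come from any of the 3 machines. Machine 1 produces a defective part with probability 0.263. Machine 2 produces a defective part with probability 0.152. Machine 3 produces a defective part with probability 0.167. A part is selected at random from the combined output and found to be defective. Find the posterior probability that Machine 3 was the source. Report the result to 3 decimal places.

Posterior probability ≈ 0.287

P(defective|M1) = 0.263; P(defective|M2) = 0.152; P(defective|M3) = 0.167.
Prior × likelihood for each source: 0.333333·0.263=0.08767, 0.333333·0.152=0.05067, 0.333333·0.167=0.05567. Summing gives P(defective) = 0.19400.
P(Machine 3 | defective) = 0.05567 / 0.19400 = 0.287.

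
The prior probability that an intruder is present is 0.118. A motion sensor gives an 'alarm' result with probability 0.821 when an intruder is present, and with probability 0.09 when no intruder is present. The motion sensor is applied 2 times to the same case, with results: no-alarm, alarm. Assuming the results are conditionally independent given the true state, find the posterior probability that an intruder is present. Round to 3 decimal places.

With H the event that an intruder is present, the joint likelihood of the observed sequence is P(data|H) = 0.179·0.821 = 0.14696 and P(data|¬H) = 0.91·0.09 = 0.081900.
Bayes: P(H|data) = 0.118·0.14696 / (0.118·0.14696 + 0.882·0.081900) = 0.017341/0.089577 = 0.1936.

Posterior P(H) ≈ 0.194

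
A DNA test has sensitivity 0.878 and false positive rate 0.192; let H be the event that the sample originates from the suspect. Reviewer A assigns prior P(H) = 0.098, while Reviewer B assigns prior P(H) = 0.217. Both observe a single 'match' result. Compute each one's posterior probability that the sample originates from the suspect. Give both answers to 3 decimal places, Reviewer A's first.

The likelihood ratio for a 'match' result is 0.878/0.192 = 4.5729.
Reviewer A: prior odds 0.098/0.902 = 0.10865; posterior odds 0.49684; posterior probability 0.332.
Reviewer B: prior odds 0.217/0.783 = 0.27714; posterior odds 1.2673; posterior probability 0.559.

Reviewer A: 0.332; Reviewer B: 0.559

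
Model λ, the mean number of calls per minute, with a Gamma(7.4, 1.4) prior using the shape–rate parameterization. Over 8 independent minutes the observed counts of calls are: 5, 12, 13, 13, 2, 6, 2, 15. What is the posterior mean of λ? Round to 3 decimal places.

The Poisson likelihood adds the total count to the shape and the number of exposure periods to the rate. Here ∑xᵢ = 68 and n = 8, so shape 7.4→75.4 and rate 1.4→9.4.
E[λ | data] = 75.4/9.4 = 8.021.

Posterior mean ≈ 8.021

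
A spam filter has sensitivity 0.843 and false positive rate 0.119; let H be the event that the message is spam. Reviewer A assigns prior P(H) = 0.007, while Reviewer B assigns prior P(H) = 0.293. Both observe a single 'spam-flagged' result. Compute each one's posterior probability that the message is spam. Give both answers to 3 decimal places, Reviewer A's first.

The likelihood ratio for a 'spam-flagged' result is 0.843/0.119 = 7.0840.
Reviewer A: prior odds 0.007/0.993 = 0.0070493; posterior odds 0.049938; posterior probability 0.048.
Reviewer B: prior odds 0.293/0.707 = 0.41443; posterior odds 2.9358; posterior probability 0.746.

Reviewer A: 0.048; Reviewer B: 0.746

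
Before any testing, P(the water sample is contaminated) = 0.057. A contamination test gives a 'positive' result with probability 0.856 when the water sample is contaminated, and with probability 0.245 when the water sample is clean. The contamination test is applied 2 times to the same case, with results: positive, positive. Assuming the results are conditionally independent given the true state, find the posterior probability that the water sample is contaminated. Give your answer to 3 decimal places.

With H the event that the water sample is contaminated, the joint likelihood of the observed sequence is P(data|H) = 0.856·0.856 = 0.73274 and P(data|¬H) = 0.245·0.245 = 0.060025.
Bayes: P(H|data) = 0.057·0.73274 / (0.057·0.73274 + 0.943·0.060025) = 0.041766/0.098370 = 0.4246.

Posterior P(H) ≈ 0.425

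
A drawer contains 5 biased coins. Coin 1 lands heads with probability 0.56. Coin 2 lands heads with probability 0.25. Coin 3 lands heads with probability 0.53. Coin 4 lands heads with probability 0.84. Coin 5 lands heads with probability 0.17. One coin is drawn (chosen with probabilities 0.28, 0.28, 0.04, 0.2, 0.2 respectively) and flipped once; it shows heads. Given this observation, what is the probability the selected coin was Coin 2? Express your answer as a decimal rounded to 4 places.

P(heads|C1) = 0.56; P(heads|C2) = 0.25; P(heads|C3) = 0.53; P(heads|C4) = 0.84; P(heads|C5) = 0.17.
Prior × likelihood for each source: 0.28·0.56=0.1568, 0.28·0.25=0.07000, 0.04·0.53=0.02120, 0.2·0.84=0.1680, 0.2·0.17=0.03400. Summing gives P(heads) = 0.45000.
P(Coin 2 | heads) = 0.07000 / 0.45000 = 0.1556.

Posterior probability ≈ 0.1556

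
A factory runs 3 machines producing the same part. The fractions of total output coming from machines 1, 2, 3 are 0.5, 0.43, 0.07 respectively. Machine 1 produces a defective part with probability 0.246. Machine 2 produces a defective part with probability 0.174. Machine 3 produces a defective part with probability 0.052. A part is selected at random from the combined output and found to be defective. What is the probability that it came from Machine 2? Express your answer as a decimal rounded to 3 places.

Tabulate prior·likelihood by source: [1] prior 0.5, lik 0.246, product 0.1230; [2] prior 0.43, lik 0.174, product 0.07482; [3] prior 0.07, lik 0.052, product 0.003640.
Normalizing constant = 0.20146; the posterior for Machine 2 is its product over the sum, 0.07482/0.20146 = 0.371.

Posterior probability ≈ 0.371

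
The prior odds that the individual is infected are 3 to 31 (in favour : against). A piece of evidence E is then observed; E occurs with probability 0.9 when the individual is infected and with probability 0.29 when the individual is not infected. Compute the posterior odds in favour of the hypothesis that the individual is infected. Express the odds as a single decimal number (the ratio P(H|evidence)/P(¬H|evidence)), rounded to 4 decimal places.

Posterior odds ≈ 0.3003

Prior odds = 3/31 = 0.096774. In log-odds, ln(0.096774) = -2.3354.
Add log likelihood ratio: ln(3.1034) = 1.1325.
Posterior log-odds = -1.2029, so posterior odds = exp(-1.2029) = 0.30033.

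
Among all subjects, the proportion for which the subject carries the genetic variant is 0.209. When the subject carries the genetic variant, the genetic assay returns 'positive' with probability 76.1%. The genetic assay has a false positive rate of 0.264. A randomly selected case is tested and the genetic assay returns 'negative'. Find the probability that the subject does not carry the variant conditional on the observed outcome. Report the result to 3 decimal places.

Write H for 'the subject carries the genetic variant'. Prior odds H:¬H = 0.209/0.791 = 0.26422. For the 'negative' outcome, the likelihood ratio is 0.239/0.736 = 0.32473.
Posterior odds = 0.26422 × 0.32473 = 0.085801, so P(H|E) = 0.085801/(1+0.085801) = 0.079. Then P(¬H|E) = 1 − 0.079 = 0.921.

P(¬H | E) ≈ 0.921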